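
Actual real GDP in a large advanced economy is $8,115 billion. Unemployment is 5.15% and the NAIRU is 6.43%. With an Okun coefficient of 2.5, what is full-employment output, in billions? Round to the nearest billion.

$7,863 billion

Unemployment gap = 5.15 - 6.43 = -1.28 points, so output gap = -2.5 × (-1.28) = 3.2%.
Since Y = Y* × (1 + gap/100), Y* = 8115/1.032 ≈ 7863 billion.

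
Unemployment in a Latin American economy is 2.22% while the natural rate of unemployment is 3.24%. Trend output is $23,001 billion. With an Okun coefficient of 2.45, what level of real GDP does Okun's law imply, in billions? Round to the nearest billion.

$23,576 billion

Unemployment gap = 2.22 - 3.24 = -1.02 points, so the output gap is -2.45 × (-1.02) = 2.499%.
Actual GDP = 23001 × (1 + 2.499/100) = 23001 × 1.02499 ≈ 23576 billion.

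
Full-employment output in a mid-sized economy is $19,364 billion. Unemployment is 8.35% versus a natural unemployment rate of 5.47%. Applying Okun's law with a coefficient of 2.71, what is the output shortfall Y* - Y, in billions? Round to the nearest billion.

$1,511 billion

Output gap = -2.71 × (8.35 - 5.47) = -2.71 × 2.88 = -7.8048%.
Actual GDP ≈ 19364 × 0.921952 ≈ 17853 billion, so the shortfall is 19364 - 17853 = 1511 billion.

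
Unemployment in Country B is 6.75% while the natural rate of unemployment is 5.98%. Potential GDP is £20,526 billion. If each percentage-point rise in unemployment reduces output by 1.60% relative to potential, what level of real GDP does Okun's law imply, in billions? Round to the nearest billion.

£20,273 billion

Unemployment gap = 6.75 - 5.98 = 0.77 points, so the output gap is -1.6 × 0.77 = -1.232%.
Actual GDP = 20526 × (1 - 1.232/100) = 20526 × 0.98768 ≈ 20273 billion.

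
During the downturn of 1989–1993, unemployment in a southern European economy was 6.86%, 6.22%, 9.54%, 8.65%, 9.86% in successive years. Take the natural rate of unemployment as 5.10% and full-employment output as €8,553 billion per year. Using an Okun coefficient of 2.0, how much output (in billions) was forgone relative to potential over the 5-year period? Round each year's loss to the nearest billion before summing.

Year 1989: gap = -2.0 × (6.86 - 5.1) = -3.52%, loss ≈ 8553 × 3.52/100 ≈ 301.
Year 1990: gap = -2.0 × (6.22 - 5.1) = -2.24%, loss ≈ 8553 × 2.24/100 ≈ 192.
Year 1991: gap = -2.0 × (9.54 - 5.1) = -8.88%, loss ≈ 8553 × 8.88/100 ≈ 760.
Year 1992: gap = -2.0 × (8.65 - 5.1) = -7.1%, loss ≈ 8553 × 7.1/100 ≈ 607.
Year 1993: gap = -2.0 × (9.86 - 5.1) = -9.52%, loss ≈ 8553 × 9.52/100 ≈ 814.
Total lost output = 301 + 192 + 760 + 607 + 814 = 2674 billion.

€2,674 billion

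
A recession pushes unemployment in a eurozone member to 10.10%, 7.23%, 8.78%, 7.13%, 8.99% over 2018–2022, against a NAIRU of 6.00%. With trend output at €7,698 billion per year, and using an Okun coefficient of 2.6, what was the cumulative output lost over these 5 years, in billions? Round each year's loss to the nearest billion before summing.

€2,447 billion

Year 2018: gap = -2.6 × (10.1 - 6) = -10.66%, loss ≈ 7698 × 10.66/100 ≈ 821.
Year 2019: gap = -2.6 × (7.23 - 6) = -3.198%, loss ≈ 7698 × 3.198/100 ≈ 246.
Year 2020: gap = -2.6 × (8.78 - 6) = -7.228%, loss ≈ 7698 × 7.228/100 ≈ 556.
Year 2021: gap = -2.6 × (7.13 - 6) = -2.938%, loss ≈ 7698 × 2.938/100 ≈ 226.
Year 2022: gap = -2.6 × (8.99 - 6) = -7.774%, loss ≈ 7698 × 7.774/100 ≈ 598.
Total lost output = 821 + 246 + 556 + 226 + 598 = 2447 billion.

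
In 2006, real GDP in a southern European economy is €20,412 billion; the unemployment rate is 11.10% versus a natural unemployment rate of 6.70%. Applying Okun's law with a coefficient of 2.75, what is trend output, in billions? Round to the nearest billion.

Unemployment gap = 11.1 - 6.7 = 4.4 points, so output gap = -2.75 × 4.4 = -12.1%.
Since Y = Y* × (1 + gap/100), Y* = 20412/0.879 ≈ 23222 billion.

€23,222 billion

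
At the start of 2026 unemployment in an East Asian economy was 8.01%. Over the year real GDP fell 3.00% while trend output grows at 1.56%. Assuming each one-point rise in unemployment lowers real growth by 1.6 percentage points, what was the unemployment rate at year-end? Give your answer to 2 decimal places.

10.86%

Growth-rate Okun's law: g_Y = g_Y* - β × Δu, so Δu = (g_Y* - g_Y)/β.
Δu = (1.56 + 3)/1.6 = 4.56/1.6 = 2.85 percentage points.
Year-end unemployment = 8.01 + 2.85 = 10.86%.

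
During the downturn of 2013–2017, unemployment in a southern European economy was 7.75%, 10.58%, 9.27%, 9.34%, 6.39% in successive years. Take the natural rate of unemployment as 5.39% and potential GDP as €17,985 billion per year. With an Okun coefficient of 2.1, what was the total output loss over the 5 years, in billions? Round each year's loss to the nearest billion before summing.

Year 2013: gap = -2.1 × (7.75 - 5.39) = -4.956%, loss ≈ 17985 × 4.956/100 ≈ 891.
Year 2014: gap = -2.1 × (10.58 - 5.39) = -10.899%, loss ≈ 17985 × 10.899/100 ≈ 1960.
Year 2015: gap = -2.1 × (9.27 - 5.39) = -8.148%, loss ≈ 17985 × 8.148/100 ≈ 1465.
Year 2016: gap = -2.1 × (9.34 - 5.39) = -8.295%, loss ≈ 17985 × 8.295/100 ≈ 1492.
Year 2017: gap = -2.1 × (6.39 - 5.39) = -2.1%, loss ≈ 17985 × 2.1/100 ≈ 378.
Total lost output = 891 + 1960 + 1465 + 1492 + 378 = 6186 billion.

€6,186 billion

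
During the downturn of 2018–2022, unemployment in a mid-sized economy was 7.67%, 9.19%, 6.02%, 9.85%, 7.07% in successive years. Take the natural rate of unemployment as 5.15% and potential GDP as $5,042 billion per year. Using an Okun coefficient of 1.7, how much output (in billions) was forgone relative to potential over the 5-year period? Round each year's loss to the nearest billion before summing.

$1,205 billion

Year 2018: gap = -1.7 × (7.67 - 5.15) = -4.284%, loss ≈ 5042 × 4.284/100 ≈ 216.
Year 2019: gap = -1.7 × (9.19 - 5.15) = -6.868%, loss ≈ 5042 × 6.868/100 ≈ 346.
Year 2020: gap = -1.7 × (6.02 - 5.15) = -1.479%, loss ≈ 5042 × 1.479/100 ≈ 75.
Year 2021: gap = -1.7 × (9.85 - 5.15) = -7.99%, loss ≈ 5042 × 7.99/100 ≈ 403.
Year 2022: gap = -1.7 × (7.07 - 5.15) = -3.264%, loss ≈ 5042 × 3.264/100 ≈ 165.
Total lost output = 216 + 346 + 75 + 403 + 165 = 1205 billion.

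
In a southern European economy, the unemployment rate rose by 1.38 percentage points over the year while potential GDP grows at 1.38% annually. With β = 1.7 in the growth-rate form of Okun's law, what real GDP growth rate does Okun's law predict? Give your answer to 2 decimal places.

Growth-rate Okun's law: g_Y = g_Y* - β × Δu.
g_Y = 1.38 - 1.7 × (1.38) = 1.38 - 2.346 = -0.966%, i.e. -0.97% to 2 d.p.

-0.97%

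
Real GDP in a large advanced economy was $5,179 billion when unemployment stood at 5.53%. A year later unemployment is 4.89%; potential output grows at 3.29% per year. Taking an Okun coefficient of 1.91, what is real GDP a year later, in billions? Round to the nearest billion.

Δu = 4.89 - 5.53 = -0.64 points.
Okun's law (growth form): g_Y = g_Y* - β × Δu = 3.29 - 1.91 × (-0.64) = 3.29 + 1.2224 = 4.5124%.
Real GDP in the next year = 5179 × (1 + 4.5124/100) = 5179 × 1.045124 ≈ 5413 billion.

$5,413 billion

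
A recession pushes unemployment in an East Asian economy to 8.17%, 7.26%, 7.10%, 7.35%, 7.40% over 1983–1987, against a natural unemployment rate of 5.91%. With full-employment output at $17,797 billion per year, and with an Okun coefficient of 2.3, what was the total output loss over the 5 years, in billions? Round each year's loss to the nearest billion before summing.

$3,164 billion

Year 1983: gap = -2.3 × (8.17 - 5.91) = -5.198%, loss ≈ 17797 × 5.198/100 ≈ 925.
Year 1984: gap = -2.3 × (7.26 - 5.91) = -3.105%, loss ≈ 17797 × 3.105/100 ≈ 553.
Year 1985: gap = -2.3 × (7.1 - 5.91) = -2.737%, loss ≈ 17797 × 2.737/100 ≈ 487.
Year 1986: gap = -2.3 × (7.35 - 5.91) = -3.312%, loss ≈ 17797 × 3.312/100 ≈ 589.
Year 1987: gap = -2.3 × (7.4 - 5.91) = -3.427%, loss ≈ 17797 × 3.427/100 ≈ 610.
Total lost output = 925 + 553 + 487 + 589 + 610 = 3164 billion.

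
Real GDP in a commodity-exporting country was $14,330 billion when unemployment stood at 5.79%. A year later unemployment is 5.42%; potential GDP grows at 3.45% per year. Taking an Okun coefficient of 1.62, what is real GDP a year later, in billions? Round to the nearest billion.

Δu = 5.42 - 5.79 = -0.37 points.
Okun's law (growth form): g_Y = g_Y* - β × Δu = 3.45 - 1.62 × (-0.37) = 3.45 + 0.5994 = 4.0494%.
Real GDP in the next year = 14330 × (1 + 4.0494/100) = 14330 × 1.040494 ≈ 14910 billion.

$14,910 billion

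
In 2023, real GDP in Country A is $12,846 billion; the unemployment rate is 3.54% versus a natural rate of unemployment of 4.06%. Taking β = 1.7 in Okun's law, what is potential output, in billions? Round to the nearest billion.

$12,733 billion

Unemployment gap = 3.54 - 4.06 = -0.52 points, so output gap = -1.7 × (-0.52) = 0.884%.
Since Y = Y* × (1 + gap/100), Y* = 12846/1.00884 ≈ 12733 billion.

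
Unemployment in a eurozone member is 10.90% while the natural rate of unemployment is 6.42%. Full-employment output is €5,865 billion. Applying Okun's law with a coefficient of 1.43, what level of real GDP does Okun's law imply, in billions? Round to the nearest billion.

€5,489 billion

Unemployment gap = 10.9 - 6.42 = 4.48 points, so the output gap is -1.43 × 4.48 = -6.4064%.
Actual GDP = 5865 × (1 - 6.4064/100) = 5865 × 0.935936 ≈ 5489 billion.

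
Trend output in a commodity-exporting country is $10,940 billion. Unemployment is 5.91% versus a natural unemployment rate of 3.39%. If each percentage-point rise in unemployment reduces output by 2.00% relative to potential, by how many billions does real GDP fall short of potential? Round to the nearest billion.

$551 billion

Output gap = -2.00 × (5.91 - 3.39) = -2 × 2.52 = -5.04%.
Actual GDP ≈ 10940 × 0.9496 ≈ 10389 billion, so the shortfall is 10940 - 10389 = 551 billion.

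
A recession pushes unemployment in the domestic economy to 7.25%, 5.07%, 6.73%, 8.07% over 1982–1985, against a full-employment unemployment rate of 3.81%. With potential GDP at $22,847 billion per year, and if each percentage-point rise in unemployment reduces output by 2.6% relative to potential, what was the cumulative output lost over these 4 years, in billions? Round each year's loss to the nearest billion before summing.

$7,057 billion

Year 1982: gap = -2.6 × (7.25 - 3.81) = -8.944%, loss ≈ 22847 × 8.944/100 ≈ 2043.
Year 1983: gap = -2.6 × (5.07 - 3.81) = -3.276%, loss ≈ 22847 × 3.276/100 ≈ 748.
Year 1984: gap = -2.6 × (6.73 - 3.81) = -7.592%, loss ≈ 22847 × 7.592/100 ≈ 1735.
Year 1985: gap = -2.6 × (8.07 - 3.81) = -11.076%, loss ≈ 22847 × 11.076/100 ≈ 2531.
Total lost output = 2043 + 748 + 1735 + 2531 = 7057 billion.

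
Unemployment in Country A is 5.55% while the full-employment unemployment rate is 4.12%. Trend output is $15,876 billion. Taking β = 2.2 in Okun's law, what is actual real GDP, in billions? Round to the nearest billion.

Unemployment gap = 5.55 - 4.12 = 1.43 points, so the output gap is -2.2 × 1.43 = -3.146%.
Actual GDP = 15876 × (1 - 3.146/100) = 15876 × 0.96854 ≈ 15377 billion.

$15,377 billion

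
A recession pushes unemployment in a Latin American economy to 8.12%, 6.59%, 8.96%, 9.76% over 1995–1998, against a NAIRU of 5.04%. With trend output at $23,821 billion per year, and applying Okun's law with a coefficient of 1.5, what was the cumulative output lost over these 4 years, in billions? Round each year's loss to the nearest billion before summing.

$4,743 billion

Year 1995: gap = -1.5 × (8.12 - 5.04) = -4.62%, loss ≈ 23821 × 4.62/100 ≈ 1101.
Year 1996: gap = -1.5 × (6.59 - 5.04) = -2.325%, loss ≈ 23821 × 2.325/100 ≈ 554.
Year 1997: gap = -1.5 × (8.96 - 5.04) = -5.88%, loss ≈ 23821 × 5.88/100 ≈ 1401.
Year 1998: gap = -1.5 × (9.76 - 5.04) = -7.08%, loss ≈ 23821 × 7.08/100 ≈ 1687.
Total lost output = 1101 + 554 + 1401 + 1687 = 4743 billion.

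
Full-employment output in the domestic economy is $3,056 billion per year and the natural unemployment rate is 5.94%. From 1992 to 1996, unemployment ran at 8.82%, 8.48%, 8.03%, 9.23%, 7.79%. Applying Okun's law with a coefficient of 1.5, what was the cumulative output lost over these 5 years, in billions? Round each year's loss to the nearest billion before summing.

$580 billion

Year 1992: gap = -1.5 × (8.82 - 5.94) = -4.32%, loss ≈ 3056 × 4.32/100 ≈ 132.
Year 1993: gap = -1.5 × (8.48 - 5.94) = -3.81%, loss ≈ 3056 × 3.81/100 ≈ 116.
Year 1994: gap = -1.5 × (8.03 - 5.94) = -3.135%, loss ≈ 3056 × 3.135/100 ≈ 96.
Year 1995: gap = -1.5 × (9.23 - 5.94) = -4.935%, loss ≈ 3056 × 4.935/100 ≈ 151.
Year 1996: gap = -1.5 × (7.79 - 5.94) = -2.775%, loss ≈ 3056 × 2.775/100 ≈ 85.
Total lost output = 132 + 116 + 96 + 151 + 85 = 580 billion.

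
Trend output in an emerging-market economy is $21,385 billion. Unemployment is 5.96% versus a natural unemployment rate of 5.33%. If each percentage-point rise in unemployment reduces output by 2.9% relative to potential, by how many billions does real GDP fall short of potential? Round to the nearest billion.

$391 billion

Output gap = -2.9 × (5.96 - 5.33) = -2.9 × 0.63 = -1.827%.
Actual GDP ≈ 21385 × 0.98173 ≈ 20994 billion, so the shortfall is 21385 - 20994 = 391 billion.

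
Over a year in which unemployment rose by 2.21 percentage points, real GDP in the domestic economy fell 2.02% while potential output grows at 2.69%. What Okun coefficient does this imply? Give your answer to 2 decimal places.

β ≈ 2.13

Growth form: g_Y = g_Y* - β × Δu, so β = (g_Y* - g_Y)/Δu.
β = (2.69 + 2.02)/2.21 = 4.71/2.21 = 2.13.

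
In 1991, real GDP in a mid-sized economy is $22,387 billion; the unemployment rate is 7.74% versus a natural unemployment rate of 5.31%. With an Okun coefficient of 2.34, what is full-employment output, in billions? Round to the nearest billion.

$23,737 billion

Unemployment gap = 7.74 - 5.31 = 2.43 points, so output gap = -2.34 × 2.43 = -5.6862%.
Since Y = Y* × (1 + gap/100), Y* = 22387/0.943138 ≈ 23737 billion.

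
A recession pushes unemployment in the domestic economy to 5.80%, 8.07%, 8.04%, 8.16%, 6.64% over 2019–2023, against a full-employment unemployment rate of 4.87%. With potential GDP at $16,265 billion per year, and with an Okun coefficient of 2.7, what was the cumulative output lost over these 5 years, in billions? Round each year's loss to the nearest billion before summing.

Year 2019: gap = -2.7 × (5.8 - 4.87) = -2.511%, loss ≈ 16265 × 2.511/100 ≈ 408.
Year 2020: gap = -2.7 × (8.07 - 4.87) = -8.64%, loss ≈ 16265 × 8.64/100 ≈ 1405.
Year 2021: gap = -2.7 × (8.04 - 4.87) = -8.559%, loss ≈ 16265 × 8.559/100 ≈ 1392.
Year 2022: gap = -2.7 × (8.16 - 4.87) = -8.883%, loss ≈ 16265 × 8.883/100 ≈ 1445.
Year 2023: gap = -2.7 × (6.64 - 4.87) = -4.779%, loss ≈ 16265 × 4.779/100 ≈ 777.
Total lost output = 408 + 1405 + 1392 + 1445 + 777 = 5427 billion.

$5,427 billion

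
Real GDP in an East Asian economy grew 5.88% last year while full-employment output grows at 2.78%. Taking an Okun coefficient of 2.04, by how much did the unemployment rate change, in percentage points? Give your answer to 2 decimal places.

Growth-rate Okun's law: g_Y = g_Y* - β × Δu, so Δu = (g_Y* - g_Y)/β.
Δu = (2.78 - 5.88)/2.04 = -3.1/2.04 = -1.52 percentage points.

-1.52 percentage points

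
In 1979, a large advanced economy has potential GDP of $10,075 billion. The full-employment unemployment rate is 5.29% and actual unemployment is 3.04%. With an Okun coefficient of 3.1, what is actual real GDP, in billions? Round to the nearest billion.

Unemployment gap = 3.04 - 5.29 = -2.25 points, so the output gap is -3.1 × (-2.25) = 6.975%.
Actual GDP = 10075 × (1 + 6.975/100) = 10075 × 1.06975 ≈ 10778 billion.

$10,778 billion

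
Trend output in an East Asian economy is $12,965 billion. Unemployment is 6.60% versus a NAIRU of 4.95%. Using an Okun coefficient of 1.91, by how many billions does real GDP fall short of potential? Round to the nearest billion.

Output gap = -1.91 × (6.6 - 4.95) = -1.91 × 1.65 = -3.1515%.
Actual GDP ≈ 12965 × 0.968485 ≈ 12556 billion, so the shortfall is 12965 - 12556 = 409 billion.

$409 billion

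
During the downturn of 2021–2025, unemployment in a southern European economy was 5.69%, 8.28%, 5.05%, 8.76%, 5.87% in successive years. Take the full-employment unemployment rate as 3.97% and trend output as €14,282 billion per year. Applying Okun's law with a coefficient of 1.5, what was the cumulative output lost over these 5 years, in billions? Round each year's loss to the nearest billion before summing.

Year 2021: gap = -1.5 × (5.69 - 3.97) = -2.58%, loss ≈ 14282 × 2.58/100 ≈ 368.
Year 2022: gap = -1.5 × (8.28 - 3.97) = -6.465%, loss ≈ 14282 × 6.465/100 ≈ 923.
Year 2023: gap = -1.5 × (5.05 - 3.97) = -1.62%, loss ≈ 14282 × 1.62/100 ≈ 231.
Year 2024: gap = -1.5 × (8.76 - 3.97) = -7.185%, loss ≈ 14282 × 7.185/100 ≈ 1026.
Year 2025: gap = -1.5 × (5.87 - 3.97) = -2.85%, loss ≈ 14282 × 2.85/100 ≈ 407.
Total lost output = 368 + 923 + 231 + 1026 + 407 = 2955 billion.

€2,955 billion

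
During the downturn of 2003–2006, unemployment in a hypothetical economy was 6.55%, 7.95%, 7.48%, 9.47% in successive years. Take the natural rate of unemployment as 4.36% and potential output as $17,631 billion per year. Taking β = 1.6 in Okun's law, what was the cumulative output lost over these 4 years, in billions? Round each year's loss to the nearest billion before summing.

Year 2003: gap = -1.6 × (6.55 - 4.36) = -3.504%, loss ≈ 17631 × 3.504/100 ≈ 618.
Year 2004: gap = -1.6 × (7.95 - 4.36) = -5.744%, loss ≈ 17631 × 5.744/100 ≈ 1013.
Year 2005: gap = -1.6 × (7.48 - 4.36) = -4.992%, loss ≈ 17631 × 4.992/100 ≈ 880.
Year 2006: gap = -1.6 × (9.47 - 4.36) = -8.176%, loss ≈ 17631 × 8.176/100 ≈ 1442.
Total lost output = 618 + 1013 + 880 + 1442 = 3953 billion.

$3,953 billion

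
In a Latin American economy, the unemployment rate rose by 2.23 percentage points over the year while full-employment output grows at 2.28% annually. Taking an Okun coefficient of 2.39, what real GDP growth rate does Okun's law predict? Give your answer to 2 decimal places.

Growth-rate Okun's law: g_Y = g_Y* - β × Δu.
g_Y = 2.28 - 2.39 × (2.23) = 2.28 - 5.3297 = -3.0497%, i.e. -3.05% to 2 d.p.

-3.05%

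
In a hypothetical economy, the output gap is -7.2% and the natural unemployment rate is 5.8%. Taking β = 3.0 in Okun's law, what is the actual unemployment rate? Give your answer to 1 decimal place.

8.2%

From Okun's law, u - u* = -(output gap)/β = -(-7.2)/3.0 = 2.4 points.
So u = 5.8 + 2.4 = 8.2%.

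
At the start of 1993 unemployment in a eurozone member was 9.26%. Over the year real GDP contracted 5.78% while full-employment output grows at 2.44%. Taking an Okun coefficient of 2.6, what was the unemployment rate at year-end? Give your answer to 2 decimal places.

12.42%

Growth-rate Okun's law: g_Y = g_Y* - β × Δu, so Δu = (g_Y* - g_Y)/β.
Δu = (2.44 + 5.78)/2.6 = 8.22/2.6 = 3.16 percentage points.
Year-end unemployment = 9.26 + 3.16 = 12.42%.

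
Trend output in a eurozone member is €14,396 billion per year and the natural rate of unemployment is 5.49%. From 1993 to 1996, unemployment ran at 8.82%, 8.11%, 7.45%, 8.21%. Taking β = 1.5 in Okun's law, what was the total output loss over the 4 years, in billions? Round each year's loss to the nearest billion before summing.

€2,295 billion

Year 1993: gap = -1.5 × (8.82 - 5.49) = -4.995%, loss ≈ 14396 × 4.995/100 ≈ 719.
Year 1994: gap = -1.5 × (8.11 - 5.49) = -3.93%, loss ≈ 14396 × 3.93/100 ≈ 566.
Year 1995: gap = -1.5 × (7.45 - 5.49) = -2.94%, loss ≈ 14396 × 2.94/100 ≈ 423.
Year 1996: gap = -1.5 × (8.21 - 5.49) = -4.08%, loss ≈ 14396 × 4.08/100 ≈ 587.
Total lost output = 719 + 566 + 423 + 587 = 2295 billion.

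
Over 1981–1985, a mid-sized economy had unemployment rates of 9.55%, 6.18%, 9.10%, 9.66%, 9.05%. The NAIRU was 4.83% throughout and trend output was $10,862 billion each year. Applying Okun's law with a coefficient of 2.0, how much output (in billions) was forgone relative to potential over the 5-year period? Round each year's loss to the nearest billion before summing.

$4,212 billion

Year 1981: gap = -2.0 × (9.55 - 4.83) = -9.44%, loss ≈ 10862 × 9.44/100 ≈ 1025.
Year 1982: gap = -2.0 × (6.18 - 4.83) = -2.7%, loss ≈ 10862 × 2.7/100 ≈ 293.
Year 1983: gap = -2.0 × (9.1 - 4.83) = -8.54%, loss ≈ 10862 × 8.54/100 ≈ 928.
Year 1984: gap = -2.0 × (9.66 - 4.83) = -9.66%, loss ≈ 10862 × 9.66/100 ≈ 1049.
Year 1985: gap = -2.0 × (9.05 - 4.83) = -8.44%, loss ≈ 10862 × 8.44/100 ≈ 917.
Total lost output = 1025 + 293 + 928 + 1049 + 917 = 4212 billion.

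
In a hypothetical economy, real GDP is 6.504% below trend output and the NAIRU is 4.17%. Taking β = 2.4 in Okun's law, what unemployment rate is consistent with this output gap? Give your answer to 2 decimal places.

From Okun's law, u - u* = -(output gap)/β = -(-6.504)/2.4 = 2.71 points.
So u = 4.17 + 2.71 = 6.88%.

6.88%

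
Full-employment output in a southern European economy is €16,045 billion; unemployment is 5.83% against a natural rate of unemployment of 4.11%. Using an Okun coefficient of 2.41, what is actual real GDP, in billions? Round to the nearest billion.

Unemployment gap = 5.83 - 4.11 = 1.72 points, so the output gap is -2.41 × 1.72 = -4.1452%.
Actual GDP = 16045 × (1 - 4.1452/100) = 16045 × 0.958548 ≈ 15380 billion.

€15,380 billion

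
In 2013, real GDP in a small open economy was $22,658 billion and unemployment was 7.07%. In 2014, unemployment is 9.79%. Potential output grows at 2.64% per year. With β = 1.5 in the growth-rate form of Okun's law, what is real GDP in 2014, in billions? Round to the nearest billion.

Δu = 9.79 - 7.07 = 2.72 points.
Okun's law (growth form): g_Y = g_Y* - β × Δu = 2.64 - 1.5 × (2.72) = 2.64 - 4.08 = -1.44%.
Real GDP in the next year = 22658 × (1 - 1.44/100) = 22658 × 0.9856 ≈ 22332 billion.

$22,332 billion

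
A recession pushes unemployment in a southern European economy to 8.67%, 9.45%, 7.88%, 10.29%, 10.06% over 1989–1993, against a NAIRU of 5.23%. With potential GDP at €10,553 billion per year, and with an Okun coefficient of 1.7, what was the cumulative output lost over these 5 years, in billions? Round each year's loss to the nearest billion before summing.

€3,624 billion

Year 1989: gap = -1.7 × (8.67 - 5.23) = -5.848%, loss ≈ 10553 × 5.848/100 ≈ 617.
Year 1990: gap = -1.7 × (9.45 - 5.23) = -7.174%, loss ≈ 10553 × 7.174/100 ≈ 757.
Year 1991: gap = -1.7 × (7.88 - 5.23) = -4.505%, loss ≈ 10553 × 4.505/100 ≈ 475.
Year 1992: gap = -1.7 × (10.29 - 5.23) = -8.602%, loss ≈ 10553 × 8.602/100 ≈ 908.
Year 1993: gap = -1.7 × (10.06 - 5.23) = -8.211%, loss ≈ 10553 × 8.211/100 ≈ 867.
Total lost output = 617 + 757 + 475 + 908 + 867 = 3624 billion.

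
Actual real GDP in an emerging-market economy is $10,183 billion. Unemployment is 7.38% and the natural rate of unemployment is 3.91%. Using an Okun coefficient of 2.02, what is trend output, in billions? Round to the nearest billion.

Unemployment gap = 7.38 - 3.91 = 3.47 points, so output gap = -2.02 × 3.47 = -7.0094%.
Since Y = Y* × (1 + gap/100), Y* = 10183/0.929906 ≈ 10951 billion.

$10,951 billion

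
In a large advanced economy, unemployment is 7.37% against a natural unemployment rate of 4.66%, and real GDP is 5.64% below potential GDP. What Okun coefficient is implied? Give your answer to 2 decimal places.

Okun's law: output gap = -β × (u - u*).
-5.64 = -β × (7.37 - 4.66) = -β × 2.71, so β = 5.64/2.71 = 2.08.

β ≈ 2.08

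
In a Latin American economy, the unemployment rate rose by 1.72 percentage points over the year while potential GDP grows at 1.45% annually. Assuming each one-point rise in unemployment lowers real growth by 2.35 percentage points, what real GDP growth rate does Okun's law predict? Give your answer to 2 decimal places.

Growth-rate Okun's law: g_Y = g_Y* - β × Δu.
g_Y = 1.45 - 2.35 × (1.72) = 1.45 - 4.042 = -2.592%, i.e. -2.59% to 2 d.p.

-2.59%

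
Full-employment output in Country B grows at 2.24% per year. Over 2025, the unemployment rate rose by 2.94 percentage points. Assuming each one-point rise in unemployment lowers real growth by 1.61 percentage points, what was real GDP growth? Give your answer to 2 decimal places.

Growth-rate Okun's law: g_Y = g_Y* - β × Δu.
g_Y = 2.24 - 1.61 × (2.94) = 2.24 - 4.7334 = -2.4934%, i.e. -2.49% to 2 d.p.

-2.49%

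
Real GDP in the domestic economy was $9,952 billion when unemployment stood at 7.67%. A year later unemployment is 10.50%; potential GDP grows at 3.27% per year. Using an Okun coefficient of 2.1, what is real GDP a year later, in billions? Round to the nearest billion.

Δu = 10.5 - 7.67 = 2.83 points.
Okun's law (growth form): g_Y = g_Y* - β × Δu = 3.27 - 2.1 × (2.83) = 3.27 - 5.943 = -2.673%.
Real GDP in the next year = 9952 × (1 - 2.673/100) = 9952 × 0.97327 ≈ 9686 billion.

$9,686 billion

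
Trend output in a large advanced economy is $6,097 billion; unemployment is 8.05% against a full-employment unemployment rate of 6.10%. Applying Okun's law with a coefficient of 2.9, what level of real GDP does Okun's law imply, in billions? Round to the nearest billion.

Unemployment gap = 8.05 - 6.1 = 1.95 points, so the output gap is -2.9 × 1.95 = -5.655%.
Actual GDP = 6097 × (1 - 5.655/100) = 6097 × 0.94345 ≈ 5752 billion.

$5,752 billion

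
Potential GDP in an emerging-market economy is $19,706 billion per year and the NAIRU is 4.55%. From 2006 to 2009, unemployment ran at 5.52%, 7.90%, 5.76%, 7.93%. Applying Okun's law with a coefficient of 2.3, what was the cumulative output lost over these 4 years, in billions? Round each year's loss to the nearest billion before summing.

Year 2006: gap = -2.3 × (5.52 - 4.55) = -2.231%, loss ≈ 19706 × 2.231/100 ≈ 440.
Year 2007: gap = -2.3 × (7.9 - 4.55) = -7.705%, loss ≈ 19706 × 7.705/100 ≈ 1518.
Year 2008: gap = -2.3 × (5.76 - 4.55) = -2.783%, loss ≈ 19706 × 2.783/100 ≈ 548.
Year 2009: gap = -2.3 × (7.93 - 4.55) = -7.774%, loss ≈ 19706 × 7.774/100 ≈ 1532.
Total lost output = 440 + 1518 + 548 + 1532 = 4038 billion.

$4,038 billion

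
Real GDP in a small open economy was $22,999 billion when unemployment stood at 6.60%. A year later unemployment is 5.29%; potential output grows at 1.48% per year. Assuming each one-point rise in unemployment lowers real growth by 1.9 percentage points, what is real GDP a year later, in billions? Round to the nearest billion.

Δu = 5.29 - 6.6 = -1.31 points.
Okun's law (growth form): g_Y = g_Y* - β × Δu = 1.48 - 1.9 × (-1.31) = 1.48 + 2.489 = 3.969%.
Real GDP in the next year = 22999 × (1 + 3.969/100) = 22999 × 1.03969 ≈ 23912 billion.

$23,912 billion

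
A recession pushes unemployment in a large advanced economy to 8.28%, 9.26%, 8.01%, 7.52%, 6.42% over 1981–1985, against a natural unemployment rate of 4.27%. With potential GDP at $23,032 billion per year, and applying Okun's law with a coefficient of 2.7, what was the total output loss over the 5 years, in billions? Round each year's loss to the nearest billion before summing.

$11,281 billion

Year 1981: gap = -2.7 × (8.28 - 4.27) = -10.827%, loss ≈ 23032 × 10.827/100 ≈ 2494.
Year 1982: gap = -2.7 × (9.26 - 4.27) = -13.473%, loss ≈ 23032 × 13.473/100 ≈ 3103.
Year 1983: gap = -2.7 × (8.01 - 4.27) = -10.098%, loss ≈ 23032 × 10.098/100 ≈ 2326.
Year 1984: gap = -2.7 × (7.52 - 4.27) = -8.775%, loss ≈ 23032 × 8.775/100 ≈ 2021.
Year 1985: gap = -2.7 × (6.42 - 4.27) = -5.805%, loss ≈ 23032 × 5.805/100 ≈ 1337.
Total lost output = 2494 + 3103 + 2326 + 2021 + 1337 = 11281 billion.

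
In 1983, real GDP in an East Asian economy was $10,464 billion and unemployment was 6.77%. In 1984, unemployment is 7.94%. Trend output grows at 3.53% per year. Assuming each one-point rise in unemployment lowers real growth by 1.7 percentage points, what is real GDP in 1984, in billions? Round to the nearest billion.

$10,625 billion

Δu = 7.94 - 6.77 = 1.17 points.
Okun's law (growth form): g_Y = g_Y* - β × Δu = 3.53 - 1.7 × (1.17) = 3.53 - 1.989 = 1.541%.
Real GDP in the next year = 10464 × (1 + 1.541/100) = 10464 × 1.01541 ≈ 10625 billion.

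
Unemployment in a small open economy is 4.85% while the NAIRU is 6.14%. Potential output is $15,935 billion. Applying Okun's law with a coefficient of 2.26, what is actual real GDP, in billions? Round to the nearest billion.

$16,400 billion

Unemployment gap = 4.85 - 6.14 = -1.29 points, so the output gap is -2.26 × (-1.29) = 2.9154%.
Actual GDP = 15935 × (1 + 2.9154/100) = 15935 × 1.029154 ≈ 16400 billion.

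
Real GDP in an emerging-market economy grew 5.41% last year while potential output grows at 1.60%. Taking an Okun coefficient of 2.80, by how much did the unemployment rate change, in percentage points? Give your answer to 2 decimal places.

-1.36 percentage points

Growth-rate Okun's law: g_Y = g_Y* - β × Δu, so Δu = (g_Y* - g_Y)/β.
Δu = (1.6 - 5.41)/2.80 = -3.81/2.80 = -1.36 percentage points.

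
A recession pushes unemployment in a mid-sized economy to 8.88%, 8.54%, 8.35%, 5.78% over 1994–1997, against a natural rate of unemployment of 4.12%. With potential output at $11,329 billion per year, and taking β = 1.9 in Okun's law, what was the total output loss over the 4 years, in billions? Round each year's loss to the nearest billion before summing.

$3,244 billion

Year 1994: gap = -1.9 × (8.88 - 4.12) = -9.044%, loss ≈ 11329 × 9.044/100 ≈ 1025.
Year 1995: gap = -1.9 × (8.54 - 4.12) = -8.398%, loss ≈ 11329 × 8.398/100 ≈ 951.
Year 1996: gap = -1.9 × (8.35 - 4.12) = -8.037%, loss ≈ 11329 × 8.037/100 ≈ 911.
Year 1997: gap = -1.9 × (5.78 - 4.12) = -3.154%, loss ≈ 11329 × 3.154/100 ≈ 357.
Total lost output = 1025 + 951 + 911 + 357 = 3244 billion.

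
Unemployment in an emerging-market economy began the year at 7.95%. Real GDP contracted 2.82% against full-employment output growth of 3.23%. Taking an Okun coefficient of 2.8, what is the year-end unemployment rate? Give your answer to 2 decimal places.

Growth-rate Okun's law: g_Y = g_Y* - β × Δu, so Δu = (g_Y* - g_Y)/β.
Δu = (3.23 + 2.82)/2.8 = 6.05/2.8 = 2.16 percentage points.
Year-end unemployment = 7.95 + 2.16 = 10.11%.

10.11%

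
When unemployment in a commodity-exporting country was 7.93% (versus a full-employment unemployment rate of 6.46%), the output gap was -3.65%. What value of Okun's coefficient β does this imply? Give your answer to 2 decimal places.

Okun's law: output gap = -β × (u - u*).
-3.65 = -β × (7.93 - 6.46) = -β × 1.47, so β = 3.65/1.47 = 2.48.

β ≈ 2.48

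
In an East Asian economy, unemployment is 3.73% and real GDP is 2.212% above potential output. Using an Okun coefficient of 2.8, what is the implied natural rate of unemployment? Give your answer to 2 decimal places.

From Okun's law, u - u* = -(output gap)/β = -(2.212)/2.8 = -0.79 points.
So u* = 3.73 + 0.79 = 4.52%.

4.52%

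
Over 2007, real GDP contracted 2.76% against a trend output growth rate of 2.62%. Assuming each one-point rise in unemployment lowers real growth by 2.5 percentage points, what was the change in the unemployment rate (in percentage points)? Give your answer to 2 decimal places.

2.15 percentage points

Growth-rate Okun's law: g_Y = g_Y* - β × Δu, so Δu = (g_Y* - g_Y)/β.
Δu = (2.62 + 2.76)/2.5 = 5.38/2.5 = 2.15 percentage points.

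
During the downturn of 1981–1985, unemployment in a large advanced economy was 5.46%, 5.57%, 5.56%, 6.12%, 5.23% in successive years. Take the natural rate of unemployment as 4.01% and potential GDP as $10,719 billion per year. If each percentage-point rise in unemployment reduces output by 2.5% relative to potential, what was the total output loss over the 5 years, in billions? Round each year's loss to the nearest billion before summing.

Year 1981: gap = -2.5 × (5.46 - 4.01) = -3.625%, loss ≈ 10719 × 3.625/100 ≈ 389.
Year 1982: gap = -2.5 × (5.57 - 4.01) = -3.9%, loss ≈ 10719 × 3.9/100 ≈ 418.
Year 1983: gap = -2.5 × (5.56 - 4.01) = -3.875%, loss ≈ 10719 × 3.875/100 ≈ 415.
Year 1984: gap = -2.5 × (6.12 - 4.01) = -5.275%, loss ≈ 10719 × 5.275/100 ≈ 565.
Year 1985: gap = -2.5 × (5.23 - 4.01) = -3.05%, loss ≈ 10719 × 3.05/100 ≈ 327.
Total lost output = 389 + 418 + 415 + 565 + 327 = 2114 billion.

$2,114 billion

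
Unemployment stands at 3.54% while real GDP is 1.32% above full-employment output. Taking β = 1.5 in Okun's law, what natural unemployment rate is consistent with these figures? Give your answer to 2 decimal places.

From Okun's law, u - u* = -(output gap)/β = -(1.32)/1.5 = -0.88 points.
So u* = 3.54 + 0.88 = 4.42%.

4.42%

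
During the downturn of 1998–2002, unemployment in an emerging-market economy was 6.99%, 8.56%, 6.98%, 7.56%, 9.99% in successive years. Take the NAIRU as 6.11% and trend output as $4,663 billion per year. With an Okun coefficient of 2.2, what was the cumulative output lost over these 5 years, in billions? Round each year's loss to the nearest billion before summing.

$977 billion

Year 1998: gap = -2.2 × (6.99 - 6.11) = -1.936%, loss ≈ 4663 × 1.936/100 ≈ 90.
Year 1999: gap = -2.2 × (8.56 - 6.11) = -5.39%, loss ≈ 4663 × 5.39/100 ≈ 251.
Year 2000: gap = -2.2 × (6.98 - 6.11) = -1.914%, loss ≈ 4663 × 1.914/100 ≈ 89.
Year 2001: gap = -2.2 × (7.56 - 6.11) = -3.19%, loss ≈ 4663 × 3.19/100 ≈ 149.
Year 2002: gap = -2.2 × (9.99 - 6.11) = -8.536%, loss ≈ 4663 × 8.536/100 ≈ 398.
Total lost output = 90 + 251 + 89 + 149 + 398 = 977 billion.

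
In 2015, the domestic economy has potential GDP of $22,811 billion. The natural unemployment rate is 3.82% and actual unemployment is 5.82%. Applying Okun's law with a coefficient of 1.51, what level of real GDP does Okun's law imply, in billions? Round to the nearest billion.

Unemployment gap = 5.82 - 3.82 = 2 points, so the output gap is -1.51 × 2 = -3.02%.
Actual GDP = 22811 × (1 - 3.02/100) = 22811 × 0.9698 ≈ 22122 billion.

$22,122 billion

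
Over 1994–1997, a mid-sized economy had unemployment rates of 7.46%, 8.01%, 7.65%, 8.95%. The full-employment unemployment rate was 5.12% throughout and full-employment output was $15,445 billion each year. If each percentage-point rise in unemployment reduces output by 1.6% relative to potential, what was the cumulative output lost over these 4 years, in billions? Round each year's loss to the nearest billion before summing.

$2,863 billion

Year 1994: gap = -1.6 × (7.46 - 5.12) = -3.744%, loss ≈ 15445 × 3.744/100 ≈ 578.
Year 1995: gap = -1.6 × (8.01 - 5.12) = -4.624%, loss ≈ 15445 × 4.624/100 ≈ 714.
Year 1996: gap = -1.6 × (7.65 - 5.12) = -4.048%, loss ≈ 15445 × 4.048/100 ≈ 625.
Year 1997: gap = -1.6 × (8.95 - 5.12) = -6.128%, loss ≈ 15445 × 6.128/100 ≈ 946.
Total lost output = 578 + 714 + 625 + 946 = 2863 billion.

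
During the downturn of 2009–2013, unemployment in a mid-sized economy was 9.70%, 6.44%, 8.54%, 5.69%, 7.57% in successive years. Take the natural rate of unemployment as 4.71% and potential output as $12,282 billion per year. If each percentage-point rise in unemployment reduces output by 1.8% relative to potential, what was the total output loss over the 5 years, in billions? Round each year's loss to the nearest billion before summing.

Year 2009: gap = -1.8 × (9.7 - 4.71) = -8.982%, loss ≈ 12282 × 8.982/100 ≈ 1103.
Year 2010: gap = -1.8 × (6.44 - 4.71) = -3.114%, loss ≈ 12282 × 3.114/100 ≈ 382.
Year 2011: gap = -1.8 × (8.54 - 4.71) = -6.894%, loss ≈ 12282 × 6.894/100 ≈ 847.
Year 2012: gap = -1.8 × (5.69 - 4.71) = -1.764%, loss ≈ 12282 × 1.764/100 ≈ 217.
Year 2013: gap = -1.8 × (7.57 - 4.71) = -5.148%, loss ≈ 12282 × 5.148/100 ≈ 632.
Total lost output = 1103 + 382 + 847 + 217 + 632 = 3181 billion.

$3,181 billion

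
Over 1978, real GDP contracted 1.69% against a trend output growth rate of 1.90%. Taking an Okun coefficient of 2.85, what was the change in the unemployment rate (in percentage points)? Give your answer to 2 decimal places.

1.26 percentage points

Growth-rate Okun's law: g_Y = g_Y* - β × Δu, so Δu = (g_Y* - g_Y)/β.
Δu = (1.9 + 1.69)/2.85 = 3.59/2.85 = 1.26 percentage points.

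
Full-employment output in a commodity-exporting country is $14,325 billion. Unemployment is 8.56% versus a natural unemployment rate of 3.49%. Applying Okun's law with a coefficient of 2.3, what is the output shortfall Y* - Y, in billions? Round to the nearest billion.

$1,670 billion

Output gap = -2.3 × (8.56 - 3.49) = -2.3 × 5.07 = -11.661%.
Actual GDP ≈ 14325 × 0.88339 ≈ 12655 billion, so the shortfall is 14325 - 12655 = 1670 billion.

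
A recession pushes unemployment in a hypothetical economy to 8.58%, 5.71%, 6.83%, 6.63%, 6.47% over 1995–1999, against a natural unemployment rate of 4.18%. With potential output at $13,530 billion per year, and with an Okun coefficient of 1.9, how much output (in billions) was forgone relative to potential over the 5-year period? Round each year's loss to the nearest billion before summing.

$3,424 billion

Year 1995: gap = -1.9 × (8.58 - 4.18) = -8.36%, loss ≈ 13530 × 8.36/100 ≈ 1131.
Year 1996: gap = -1.9 × (5.71 - 4.18) = -2.907%, loss ≈ 13530 × 2.907/100 ≈ 393.
Year 1997: gap = -1.9 × (6.83 - 4.18) = -5.035%, loss ≈ 13530 × 5.035/100 ≈ 681.
Year 1998: gap = -1.9 × (6.63 - 4.18) = -4.655%, loss ≈ 13530 × 4.655/100 ≈ 630.
Year 1999: gap = -1.9 × (6.47 - 4.18) = -4.351%, loss ≈ 13530 × 4.351/100 ≈ 589.
Total lost output = 1131 + 393 + 681 + 630 + 589 = 3424 billion.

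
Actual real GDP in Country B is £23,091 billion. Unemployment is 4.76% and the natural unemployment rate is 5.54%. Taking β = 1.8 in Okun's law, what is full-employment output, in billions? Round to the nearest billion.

Unemployment gap = 4.76 - 5.54 = -0.78 points, so output gap = -1.8 × (-0.78) = 1.404%.
Since Y = Y* × (1 + gap/100), Y* = 23091/1.01404 ≈ 22771 billion.

£22,771 billion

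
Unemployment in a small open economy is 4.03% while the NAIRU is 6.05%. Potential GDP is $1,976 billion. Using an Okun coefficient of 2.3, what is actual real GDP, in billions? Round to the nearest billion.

Unemployment gap = 4.03 - 6.05 = -2.02 points, so the output gap is -2.3 × (-2.02) = 4.646%.
Actual GDP = 1976 × (1 + 4.646/100) = 1976 × 1.04646 ≈ 2068 billion.

$2,068 billion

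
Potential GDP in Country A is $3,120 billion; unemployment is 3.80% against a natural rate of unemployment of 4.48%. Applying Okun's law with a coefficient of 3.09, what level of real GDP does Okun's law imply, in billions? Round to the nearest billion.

$3,186 billion

Unemployment gap = 3.8 - 4.48 = -0.68 points, so the output gap is -3.09 × (-0.68) = 2.1012%.
Actual GDP = 3120 × (1 + 2.1012/100) = 3120 × 1.021012 ≈ 3186 billion.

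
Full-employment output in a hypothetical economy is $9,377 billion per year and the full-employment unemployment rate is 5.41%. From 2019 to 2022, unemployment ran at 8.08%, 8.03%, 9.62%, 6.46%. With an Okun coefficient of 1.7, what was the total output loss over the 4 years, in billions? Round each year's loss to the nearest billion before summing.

$1,682 billion

Year 2019: gap = -1.7 × (8.08 - 5.41) = -4.539%, loss ≈ 9377 × 4.539/100 ≈ 426.
Year 2020: gap = -1.7 × (8.03 - 5.41) = -4.454%, loss ≈ 9377 × 4.454/100 ≈ 418.
Year 2021: gap = -1.7 × (9.62 - 5.41) = -7.157%, loss ≈ 9377 × 7.157/100 ≈ 671.
Year 2022: gap = -1.7 × (6.46 - 5.41) = -1.785%, loss ≈ 9377 × 1.785/100 ≈ 167.
Total lost output = 426 + 418 + 671 + 167 = 1682 billion.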